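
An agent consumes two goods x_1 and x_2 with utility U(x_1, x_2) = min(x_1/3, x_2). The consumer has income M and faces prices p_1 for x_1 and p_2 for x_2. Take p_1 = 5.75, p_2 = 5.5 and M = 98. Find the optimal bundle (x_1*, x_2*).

x_1* = 12.9231, x_2* = 4.3077

Leontief preferences: the optimum is at the kink where x_1/3 = x_2/1, i.e. x_2 = (1/3)·x_1.
Budget: p_1·x_1 + p_2·(1/3)·x_1 = M, so (3·p_1 + p_2)·x_1 = 3·M.
Demand: x_1*(p_1,p_2,M) = 3·M/(3·p_1 + p_2), x_2* = M/(3·p_1 + p_2).
Here 3·5.75 + 5.5 = 22.75, giving x_1* = 12.9231 and x_2* = 4.3077.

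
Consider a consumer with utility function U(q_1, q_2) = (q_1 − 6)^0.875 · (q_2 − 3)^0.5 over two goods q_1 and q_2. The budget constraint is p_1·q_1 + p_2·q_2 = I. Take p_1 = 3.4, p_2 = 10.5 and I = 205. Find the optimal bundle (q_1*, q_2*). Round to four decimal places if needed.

MRS = (7/4)·(q_2−3)/(q_1−6). Tangency with p_1/p_2 gives q_2−3 = (4/7)·(p_1/p_2)·(q_1−6).
After buying the subsistence bundle (6, 3), a share 7/11 of the remaining income goes to q_1: q_1* = 6 + 7/11·(I − 6p_1 − 3p_2)/p_1.
Discretionary income = 205 − 6·3.4 − 3·10.5 = 153.1; q_1* = 6 + 7/11·153.1/3.4 = 34.6551; q_2* = 3 + 4/11·153.1/10.5 = 8.3022.

q_1* = 34.6551, q_2* = 8.3022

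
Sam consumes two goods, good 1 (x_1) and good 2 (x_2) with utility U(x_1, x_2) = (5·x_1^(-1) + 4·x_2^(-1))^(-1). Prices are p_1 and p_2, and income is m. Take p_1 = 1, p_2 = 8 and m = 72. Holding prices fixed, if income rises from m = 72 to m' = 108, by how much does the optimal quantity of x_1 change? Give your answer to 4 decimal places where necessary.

MRS = MU_x_1/MU_x_2 = (5/4)·(x_2/x_1)^(2). Set equal to p_1/p_2.
Solve for the ratio: x_2/x_1 = [(4/5)·p_1/p_2]^(0.5).
With the ratio pinned down, the budget gives x_1* = m/(p_1 + p_2·(x_2/x_1)) and x_2* = (x_2/x_1)·x_1*.
Numerically x_2/x_1 = 0.316228, so x_1* = 72/(1 + 8·0.316228) = 20.3976.
At m' = 108: x_1* = 30.5964. Change: 30.5964 − 20.3976 = 10.1988.

Δx_1* = 10.1988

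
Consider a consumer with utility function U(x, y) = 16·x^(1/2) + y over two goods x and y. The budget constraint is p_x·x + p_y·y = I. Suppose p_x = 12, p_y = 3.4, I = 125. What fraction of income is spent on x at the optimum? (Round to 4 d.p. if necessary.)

share on x = 0.4932

Solve: √x = 8·p_y/p_x, so x*(p_x,p_y) = (8·p_y/p_x)², and y* = (I − p_x·x*)/p_y.
Plugging in: x* = (8·3.4/12)² = 5.1378, y* = 18.6314.
Expenditure on x: 12·5.1378 = 61.6533; share = 0.4932.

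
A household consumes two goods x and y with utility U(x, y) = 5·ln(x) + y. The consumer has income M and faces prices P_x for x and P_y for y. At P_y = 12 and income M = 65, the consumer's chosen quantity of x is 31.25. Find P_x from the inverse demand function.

MU_x = 5/x, MU_y = 1. Tangency: 5/x = P_x/P_y.
So x*(P_x,P_y) = 5·P_y/P_x, independent of income; and y* = (M − 5·P_y)/P_y.
Set x* = 31.25 in the demand function and solve for P_x: P_x = 1.92.

P_x = 1.92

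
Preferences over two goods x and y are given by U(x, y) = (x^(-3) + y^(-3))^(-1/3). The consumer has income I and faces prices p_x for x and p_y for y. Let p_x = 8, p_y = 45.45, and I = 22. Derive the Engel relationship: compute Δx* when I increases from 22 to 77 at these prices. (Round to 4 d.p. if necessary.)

From the CES first-order condition, (y/x)^(4) = p_x/p_y.
Solve for the ratio: y/x = [p_x/p_y]^(0.25).
Substitute y = (y/x)·x into the budget: x* = I/(p_x + p_y·(y/x)).
Numerically y/x = 0.647723, so x* = 22/(8 + 45.45·0.647723) = 0.5876.
At I' = 77: x* = 2.0567. Change: 2.0567 − 0.5876 = 1.4691.

Δx* = 1.4691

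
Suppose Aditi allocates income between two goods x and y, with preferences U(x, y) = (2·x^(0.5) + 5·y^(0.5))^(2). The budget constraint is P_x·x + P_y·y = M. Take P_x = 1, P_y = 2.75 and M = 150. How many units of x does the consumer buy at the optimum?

x* = 45.8333

With the ratio pinned down, the budget gives x* = M/(P_x + P_y·(y/x)) and y* = (y/x)·x*.
Numerically y/x = 0.826446, so x* = 150/(1 + 2.75·0.826446) = 45.8333.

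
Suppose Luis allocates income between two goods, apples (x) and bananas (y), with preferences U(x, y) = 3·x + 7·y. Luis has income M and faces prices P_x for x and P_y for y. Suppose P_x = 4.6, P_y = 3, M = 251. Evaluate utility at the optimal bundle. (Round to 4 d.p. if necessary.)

V = 585.6667

Numerically: x* = 0, y* = 83.6667.
Utility at the optimum: U(0, 83.6667) = 585.6667.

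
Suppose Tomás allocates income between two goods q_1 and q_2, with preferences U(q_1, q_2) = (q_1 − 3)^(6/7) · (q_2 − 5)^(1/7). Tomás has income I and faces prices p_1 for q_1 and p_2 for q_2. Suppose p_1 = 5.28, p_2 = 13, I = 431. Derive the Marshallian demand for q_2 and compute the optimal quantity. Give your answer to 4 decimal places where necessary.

This is Cobb-Douglas in (q_1−3, q_2−5): tangency gives 6/7·p_2·(q_2−5) = 1/7·p_1·(q_1−3).
Substituting into the budget: q_1* = 3 + 6/7·(I − 3·p_1 − 5·p_2)/p_1, and q_2* = 5 + 1/7·(…)/p_2.
Discretionary income = 431 − 3·5.28 − 5·13 = 350.16; q_2* = 5 + 1/7·350.16/13 = 8.8479.

q_2* = 8.8479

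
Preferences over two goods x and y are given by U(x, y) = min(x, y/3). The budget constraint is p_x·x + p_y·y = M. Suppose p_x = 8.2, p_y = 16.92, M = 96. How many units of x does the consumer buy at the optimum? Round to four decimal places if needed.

x* = 1.6282

With perfect complements, no substitution: consume in ratio x:y = 1:3.
Budget: p_x·x + p_y·3·x = M, so (p_x + 3·p_y)·x = M.
Demand: x*(p_x,p_y,M) = M/(p_x + 3·p_y), y* = 3·M/(p_x + 3·p_y).
Here 8.2 + 3·16.92 = 58.96, giving x* = 1.6282.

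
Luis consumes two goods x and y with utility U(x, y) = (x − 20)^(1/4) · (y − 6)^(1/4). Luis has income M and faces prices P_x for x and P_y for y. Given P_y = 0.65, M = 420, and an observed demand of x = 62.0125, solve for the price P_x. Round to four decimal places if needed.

P_x = 4

Let x' = x−20, y' = y−6. MRS = y'/x' = P_x/P_y.
After buying the subsistence bundle (20, 6), a share 0.5 of the remaining income goes to x: x* = 20 + 0.5·(M − 20P_x − 6P_y)/P_x.
Set x* = 62.0125 in the demand function and solve for P_x: P_x = 4.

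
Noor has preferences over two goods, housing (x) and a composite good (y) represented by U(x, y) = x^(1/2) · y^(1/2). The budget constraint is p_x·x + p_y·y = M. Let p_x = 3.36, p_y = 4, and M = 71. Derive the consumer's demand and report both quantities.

x* = 10.5655, y* = 8.875

Tangency: MRS = y/x = p_x/p_y.
Rearranging, p_y·y = p_x·x. Substituting into the budget gives p_x·x·(1 + 1) = M.
Demand: x*(p_x,p_y,M) = 0.5·M/p_x and y* = 0.5·M/p_y.
At p_x=3.36, p_y=4, M=71: x* = 0.5·71/3.36 = 10.5655, y* = 8.875.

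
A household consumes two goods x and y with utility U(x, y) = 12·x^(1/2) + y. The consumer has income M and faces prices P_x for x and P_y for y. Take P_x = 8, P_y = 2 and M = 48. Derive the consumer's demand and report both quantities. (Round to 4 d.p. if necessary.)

x* = 2.25, y* = 15

Thus x* = (6·P_y/P_x)² — independent of M — with the rest of income spent on y.
Plugging in: x* = (6·2/8)² = 2.25, y* = 15.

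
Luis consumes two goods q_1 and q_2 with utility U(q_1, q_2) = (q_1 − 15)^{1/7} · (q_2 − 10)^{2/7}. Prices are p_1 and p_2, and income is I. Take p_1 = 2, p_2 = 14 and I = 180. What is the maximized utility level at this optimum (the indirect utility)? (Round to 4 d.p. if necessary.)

V = 0.8702

Let q_1' = q_1−15, q_2' = q_2−10. MRS = (1/2)·q_2'/q_1' = p_1/p_2.
After buying the subsistence bundle (15, 10), a share 1/3 of the remaining income goes to q_1: q_1* = 15 + 1/3·(I − 15p_1 − 10p_2)/p_1.
Discretionary income = 180 − 15·2 − 10·14 = 10; q_1* = 15 + 1/3·10/2 = 16.6667; q_2* = 10 + 2/3·10/14 = 10.4762.
Utility at the optimum: U(16.6667, 10.4762) = 0.8702.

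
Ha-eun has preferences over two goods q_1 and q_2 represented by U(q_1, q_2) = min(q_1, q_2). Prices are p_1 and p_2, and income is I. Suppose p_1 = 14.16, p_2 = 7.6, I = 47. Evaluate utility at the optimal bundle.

V = 2.1599

With perfect complements, no substitution: consume in ratio q_1:q_2 = 1:1.
Budget: p_1·q_1 + p_2·q_1 = I, so (p_1 + p_2)·q_1 = I.
Demand: q_1*(p_1,p_2,I) = I/(p_1 + p_2), q_2* = I/(p_1 + p_2).
Here 14.16 + 7.6 = 21.76, giving q_1* = 2.1599 and q_2* = 2.1599.
Utility at the optimum: U(2.1599, 2.1599) = 2.1599.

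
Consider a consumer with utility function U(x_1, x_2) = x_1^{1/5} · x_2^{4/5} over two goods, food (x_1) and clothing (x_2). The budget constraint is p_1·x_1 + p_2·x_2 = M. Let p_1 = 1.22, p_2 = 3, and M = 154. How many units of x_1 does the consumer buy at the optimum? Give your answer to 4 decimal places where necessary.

At p_1=1.22, p_2=3, M=154: x_1* = 0.2·154/1.22 = 25.2459.

x_1* = 25.2459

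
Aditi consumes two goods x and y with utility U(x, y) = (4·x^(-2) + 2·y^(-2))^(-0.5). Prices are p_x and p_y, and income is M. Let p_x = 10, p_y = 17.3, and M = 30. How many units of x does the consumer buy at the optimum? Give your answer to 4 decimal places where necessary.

Substitute y = (y/x)·x into the budget: x* = M/(p_x + p_y·(y/x)).
Numerically y/x = 0.661162, so x* = 30/(10 + 17.3·0.661162) = 1.3994.

x* = 1.3994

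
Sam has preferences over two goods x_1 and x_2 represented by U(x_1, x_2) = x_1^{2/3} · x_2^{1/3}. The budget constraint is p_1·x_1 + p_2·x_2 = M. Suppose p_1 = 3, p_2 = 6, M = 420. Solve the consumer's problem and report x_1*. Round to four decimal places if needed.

MU_x_1/MU_x_2 = (2/3·x_2)/(1/3·x_1); tangency sets this equal to p_1/p_2.
Rearranging, p_2·x_2 = (1/2)·p_1·x_1. Substituting into the budget gives p_1·x_1·(1 + (1/2)) = M.
Demand: x_1*(p_1,p_2,M) = 2/3·M/p_1 and x_2* = 1/3·M/p_2.
At p_1=3, p_2=6, M=420: x_1* = 2/3·420/3 = 93.3333.

x_1* = 93.3333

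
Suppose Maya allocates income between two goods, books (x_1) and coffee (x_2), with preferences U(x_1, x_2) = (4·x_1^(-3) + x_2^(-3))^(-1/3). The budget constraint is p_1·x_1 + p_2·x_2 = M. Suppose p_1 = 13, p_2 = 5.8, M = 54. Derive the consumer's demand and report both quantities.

x_1* = 2.997, x_2* = 2.593

Numerically x_2/x_1 = 0.865195, so x_1* = 54/(13 + 5.8·0.865195) = 2.997 and x_2* = 0.865195·2.997 = 2.593.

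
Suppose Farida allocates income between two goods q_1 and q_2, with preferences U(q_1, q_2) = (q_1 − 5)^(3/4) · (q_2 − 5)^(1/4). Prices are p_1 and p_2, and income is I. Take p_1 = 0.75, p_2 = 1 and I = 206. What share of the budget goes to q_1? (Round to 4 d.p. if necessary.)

Let q_1' = q_1−5, q_2' = q_2−5. MRS = 3·q_2'/q_1' = p_1/p_2.
Substituting into the budget: q_1* = 5 + 0.75·(I − 5·p_1 − 5·p_2)/p_1, and q_2* = 5 + 0.25·(…)/p_2.
Discretionary income = 206 − 5·0.75 − 5·1 = 197.25; q_1* = 5 + 0.75·197.25/0.75 = 202.25; q_2* = 5 + 0.25·197.25/1 = 54.3125.
Expenditure on q_1: 0.75·202.25 = 151.6875; share = 0.7363.

share on q_1 = 0.7363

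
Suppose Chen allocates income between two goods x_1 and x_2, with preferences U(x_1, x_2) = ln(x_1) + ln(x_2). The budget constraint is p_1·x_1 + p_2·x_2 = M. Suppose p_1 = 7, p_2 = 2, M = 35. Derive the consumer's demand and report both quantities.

Tangency: MRS = x_2/x_1 = p_1/p_2.
So p_2·x_2 = p_1·x_1; combined with the budget, a share 0.5 of income goes to x_1.
Demand: x_1*(p_1,p_2,M) = 0.5·M/p_1 and x_2* = 0.5·M/p_2.
At p_1=7, p_2=2, M=35: x_1* = 0.5·35/7 = 2.5, x_2* = 8.75.

x_1* = 2.5, x_2* = 8.75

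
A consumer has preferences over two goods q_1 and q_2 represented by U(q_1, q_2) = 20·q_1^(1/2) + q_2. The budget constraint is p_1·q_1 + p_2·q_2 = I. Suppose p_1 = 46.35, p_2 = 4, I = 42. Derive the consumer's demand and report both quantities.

q_1* = 0.7448, q_2* = 1.87

MU_q_1 = 10/√q_1, MU_q_2 = 1. Tangency: 10/√q_1 = p_1/p_2.
Thus q_1* = (10·p_2/p_1)² — independent of I — with the rest of income spent on q_2.
Plugging in: q_1* = (10·4/46.35)² = 0.7448, q_2* = 1.87.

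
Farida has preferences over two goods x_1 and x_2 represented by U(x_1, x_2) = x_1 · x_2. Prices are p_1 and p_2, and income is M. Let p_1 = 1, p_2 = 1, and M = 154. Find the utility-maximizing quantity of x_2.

At p_1=1, p_2=1, M=154: x_2* = 0.5·154/1 = 77.

x_2* = 77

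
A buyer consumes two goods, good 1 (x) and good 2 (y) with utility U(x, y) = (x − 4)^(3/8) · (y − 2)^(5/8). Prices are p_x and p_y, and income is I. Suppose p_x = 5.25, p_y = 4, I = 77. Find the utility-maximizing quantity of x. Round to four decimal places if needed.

Let x' = x−4, y' = y−2. MRS = (3/5)·y'/x' = p_x/p_y.
After buying the subsistence bundle (4, 2), a share 0.375 of the remaining income goes to x: x* = 4 + 0.375·(I − 4p_x − 2p_y)/p_x.
Discretionary income = 77 − 4·5.25 − 2·4 = 48; x* = 4 + 0.375·48/5.25 = 7.4286.

x* = 7.4286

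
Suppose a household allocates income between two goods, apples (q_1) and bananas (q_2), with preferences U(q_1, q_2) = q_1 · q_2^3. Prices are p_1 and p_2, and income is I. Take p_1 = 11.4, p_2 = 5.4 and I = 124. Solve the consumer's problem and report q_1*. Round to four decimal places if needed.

q_1* = 2.7193

At p_1=11.4, p_2=5.4, I=124: q_1* = 0.25·124/11.4 = 2.7193.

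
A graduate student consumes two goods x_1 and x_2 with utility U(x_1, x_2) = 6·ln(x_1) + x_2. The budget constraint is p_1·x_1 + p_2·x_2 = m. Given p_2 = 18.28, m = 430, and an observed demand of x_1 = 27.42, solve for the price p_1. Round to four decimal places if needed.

p_1 = 4

MU_x_1 = 6/x_1, MU_x_2 = 1. Tangency: 6/x_1 = p_1/p_2.
So x_1*(p_1,p_2) = 6·p_2/p_1, independent of income; and x_2* = (m − 6·p_2)/p_2.
Set x_1* = 27.42 in the demand function and solve for p_1: p_1 = 4.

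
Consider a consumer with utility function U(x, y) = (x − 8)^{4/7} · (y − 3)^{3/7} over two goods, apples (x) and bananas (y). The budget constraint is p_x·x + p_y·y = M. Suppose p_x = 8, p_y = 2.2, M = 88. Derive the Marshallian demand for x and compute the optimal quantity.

x* = 9.2429

MRS = (4/3)·(y−3)/(x−8). Tangency with p_x/p_y gives y−3 = (3/4)·(p_x/p_y)·(x−8).
Substituting into the budget: x* = 8 + 4/7·(M − 8·p_x − 3·p_y)/p_x, and y* = 3 + 3/7·(…)/p_y.
Discretionary income = 88 − 8·8 − 3·2.2 = 17.4; x* = 8 + 4/7·17.4/8 = 9.2429.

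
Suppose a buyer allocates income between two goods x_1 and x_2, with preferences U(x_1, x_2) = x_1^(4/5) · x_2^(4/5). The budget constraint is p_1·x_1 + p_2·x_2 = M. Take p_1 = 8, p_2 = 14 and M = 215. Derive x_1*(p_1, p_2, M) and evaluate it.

MU_x_1/MU_x_2 = (0.8·x_2)/(0.8·x_1); tangency sets this equal to p_1/p_2.
So 0.8·p_2·x_2 = 0.8·p_1·x_1; combined with the budget, a share 0.5 of income goes to x_1.
Demand: x_1*(p_1,p_2,M) = 0.5·M/p_1 and x_2* = 0.5·M/p_2.
At p_1=8, p_2=14, M=215: x_1* = 0.5·215/8 = 13.4375.

x_1* = 13.4375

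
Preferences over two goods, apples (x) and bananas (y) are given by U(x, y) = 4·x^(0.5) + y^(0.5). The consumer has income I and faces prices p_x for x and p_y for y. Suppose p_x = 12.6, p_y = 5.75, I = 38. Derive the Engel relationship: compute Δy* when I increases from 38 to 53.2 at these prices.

MRS = MU_x/MU_y = 4·(y/x)^(0.5). Set equal to p_x/p_y.
Hence y/x = ((1/4)·p_x/p_y)^(1/(0.5)), i.e. raised to the 2 power.
With the ratio pinned down, the budget gives x* = I/(p_x + p_y·(y/x)) and y* = (y/x)·x*.
Numerically y/x = 0.300113, so x* = 38/(12.6 + 5.75·0.300113) = 2.6526 and y* = 0.300113·2.6526 = 0.7961.
At I' = 53.2: y* = 1.1145. Change: 1.1145 − 0.7961 = 0.3184.

Δy* = 0.3184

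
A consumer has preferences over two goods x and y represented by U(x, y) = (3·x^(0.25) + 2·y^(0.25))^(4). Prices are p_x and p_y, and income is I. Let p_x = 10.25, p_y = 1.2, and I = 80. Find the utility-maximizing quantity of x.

x* = 3.5631

MU_x ∝ 3·x^(-0.75), MU_y ∝ 2·y^(-0.75), so MRS = (3/2)·(y/x)^(0.75) = p_x/p_y.
Solve for the ratio: y/x = [(2/3)·p_x/p_y]^(4/3).
Substitute y = (y/x)·x into the budget: x* = I/(p_x + p_y·(y/x)).
Numerically y/x = 10.168771, so x* = 80/(10.25 + 1.2·10.168771) = 3.5631.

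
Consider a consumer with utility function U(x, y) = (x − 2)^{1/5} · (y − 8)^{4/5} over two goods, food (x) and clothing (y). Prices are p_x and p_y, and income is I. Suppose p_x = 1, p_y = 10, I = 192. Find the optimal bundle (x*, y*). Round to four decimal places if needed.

Let x' = x−2, y' = y−8. MRS = (1/4)·y'/x' = p_x/p_y.
After buying the subsistence bundle (2, 8), a share 0.2 of the remaining income goes to x: x* = 2 + 0.2·(I − 2p_x − 8p_y)/p_x.
Discretionary income = 192 − 2·1 − 8·10 = 110; x* = 2 + 0.2·110/1 = 24; y* = 8 + 0.8·110/10 = 16.8.

x* = 24, y* = 16.8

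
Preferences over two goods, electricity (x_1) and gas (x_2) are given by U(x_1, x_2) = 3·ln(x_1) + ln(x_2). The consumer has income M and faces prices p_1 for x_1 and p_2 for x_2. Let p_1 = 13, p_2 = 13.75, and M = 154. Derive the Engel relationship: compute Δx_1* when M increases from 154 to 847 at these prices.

Δx_1* = 39.9808

MU_x_1/MU_x_2 = (3·x_2)/(x_1); tangency sets this equal to p_1/p_2.
Rearranging, p_2·x_2 = (1/3)·p_1·x_1. Substituting into the budget gives p_1·x_1·(1 + (1/3)) = M.
Demand: x_1*(p_1,p_2,M) = 0.75·M/p_1 and x_2* = 0.25·M/p_2.
At p_1=13, p_2=13.75, M=154: x_1* = 0.75·154/13 = 8.8846.
At M' = 847: x_1* = 48.8654. Change: 48.8654 − 8.8846 = 39.9808.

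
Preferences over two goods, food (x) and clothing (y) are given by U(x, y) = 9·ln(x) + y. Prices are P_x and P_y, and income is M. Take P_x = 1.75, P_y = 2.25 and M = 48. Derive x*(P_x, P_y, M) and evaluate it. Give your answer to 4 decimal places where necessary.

MU_x = 9/x, MU_y = 1. Tangency: 9/x = P_x/P_y.
So x*(P_x,P_y) = 9·P_y/P_x, independent of income; and y* = (M − 9·P_y)/P_y.
At the given prices: x* = 9·2.25/1.75 = 11.5714.

x* = 11.5714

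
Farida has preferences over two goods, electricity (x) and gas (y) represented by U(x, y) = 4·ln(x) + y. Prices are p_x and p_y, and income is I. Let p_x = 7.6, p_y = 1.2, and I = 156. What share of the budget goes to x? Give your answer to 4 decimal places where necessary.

share on x = 0.0308

So x*(p_x,p_y) = 4·p_y/p_x, independent of income; and y* = (I − 4·p_y)/p_y.
At the given prices: x* = 4·1.2/7.6 = 0.6316, and y* = 126.
Expenditure on x: 7.6·0.6316 = 4.8; share = 0.0308.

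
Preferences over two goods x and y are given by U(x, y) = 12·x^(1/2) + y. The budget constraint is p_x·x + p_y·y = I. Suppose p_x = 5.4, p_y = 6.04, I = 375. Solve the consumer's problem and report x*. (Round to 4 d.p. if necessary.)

MU_x = 6/√x, MU_y = 1. Tangency: 6/√x = p_x/p_y.
Solve: √x = 6·p_y/p_x, so x*(p_x,p_y) = (6·p_y/p_x)², and y* = (I − p_x·x*)/p_y.
Plugging in: x* = (6·6.04/5.4)² = 45.039.

x* = 45.039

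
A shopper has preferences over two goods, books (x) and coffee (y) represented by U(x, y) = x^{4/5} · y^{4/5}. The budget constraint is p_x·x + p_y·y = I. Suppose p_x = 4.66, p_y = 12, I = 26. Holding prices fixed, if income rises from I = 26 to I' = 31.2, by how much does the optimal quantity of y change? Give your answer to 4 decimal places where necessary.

Δy* = 0.2167

MU_x/MU_y = (0.8·y)/(0.8·x); tangency sets this equal to p_x/p_y.
Rearranging, p_y·y = p_x·x. Substituting into the budget gives p_x·x·(1 + 1) = I.
Demand: x*(p_x,p_y,I) = 0.5·I/p_x and y* = 0.5·I/p_y.
At p_x=4.66, p_y=12, I=26: y* = 0.5·26/12 = 1.0833.
At I' = 31.2: y* = 1.3. Change: 1.3 − 1.0833 = 0.2167.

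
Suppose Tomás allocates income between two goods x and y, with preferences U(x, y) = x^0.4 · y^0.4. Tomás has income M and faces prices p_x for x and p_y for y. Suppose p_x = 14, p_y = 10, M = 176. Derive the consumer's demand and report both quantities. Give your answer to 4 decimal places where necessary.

x* = 6.2857, y* = 8.8

The MRS is y/x. Set MRS = p_x/p_y.
So 0.4·p_y·y = 0.4·p_x·x; combined with the budget, a share 0.5 of income goes to x.
Demand: x*(p_x,p_y,M) = 0.5·M/p_x and y* = 0.5·M/p_y.
At p_x=14, p_y=10, M=176: x* = 0.5·176/14 = 6.2857, y* = 8.8.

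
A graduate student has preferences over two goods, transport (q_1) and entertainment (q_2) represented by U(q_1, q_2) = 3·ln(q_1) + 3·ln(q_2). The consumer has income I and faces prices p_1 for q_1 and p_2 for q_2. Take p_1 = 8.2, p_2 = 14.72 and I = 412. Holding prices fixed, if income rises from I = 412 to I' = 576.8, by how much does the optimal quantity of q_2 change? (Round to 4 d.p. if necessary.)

Δq_2* = 5.5978

The MRS is q_2/q_1. Set MRS = p_1/p_2.
Rearranging, p_2·q_2 = p_1·q_1. Substituting into the budget gives p_1·q_1·(1 + 1) = I.
Demand: q_1*(p_1,p_2,I) = 0.5·I/p_1 and q_2* = 0.5·I/p_2.
At p_1=8.2, p_2=14.72, I=412: q_2* = 0.5·412/14.72 = 13.9946.
At I' = 576.8: q_2* = 19.5924. Change: 19.5924 − 13.9946 = 5.5978.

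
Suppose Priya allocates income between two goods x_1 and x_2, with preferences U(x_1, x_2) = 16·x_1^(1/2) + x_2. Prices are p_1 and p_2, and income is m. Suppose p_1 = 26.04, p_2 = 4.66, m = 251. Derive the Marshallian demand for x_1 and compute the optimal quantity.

x_1* = 2.0496

Thus x_1* = (8·p_2/p_1)² — independent of m — with the rest of income spent on x_2.
Plugging in: x_1* = (8·4.66/26.04)² = 2.0496.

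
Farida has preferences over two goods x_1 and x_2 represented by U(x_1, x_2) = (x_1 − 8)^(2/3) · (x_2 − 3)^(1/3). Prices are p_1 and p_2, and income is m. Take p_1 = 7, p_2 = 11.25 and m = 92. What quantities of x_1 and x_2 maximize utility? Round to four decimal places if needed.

MRS = 2·(x_2−3)/(x_1−8). Tangency with p_1/p_2 gives x_2−3 = (1/2)·(p_1/p_2)·(x_1−8).
After buying the subsistence bundle (8, 3), a share 2/3 of the remaining income goes to x_1: x_1* = 8 + 2/3·(m − 8p_1 − 3p_2)/p_1.
Discretionary income = 92 − 8·7 − 3·11.25 = 2.25; x_1* = 8 + 2/3·2.25/7 = 8.2143; x_2* = 3 + 1/3·2.25/11.25 = 3.0667.

x_1* = 8.2143, x_2* = 3.0667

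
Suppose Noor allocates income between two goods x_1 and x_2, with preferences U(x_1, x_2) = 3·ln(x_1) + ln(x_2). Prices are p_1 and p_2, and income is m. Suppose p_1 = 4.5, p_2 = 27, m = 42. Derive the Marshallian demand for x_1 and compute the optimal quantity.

x_1* = 7

MU_x_1/MU_x_2 = (3·x_2)/(x_1); tangency sets this equal to p_1/p_2.
So 3·p_2·x_2 = p_1·x_1; combined with the budget, a share 0.75 of income goes to x_1.
Demand: x_1*(p_1,p_2,m) = 0.75·m/p_1 and x_2* = 0.25·m/p_2.
At p_1=4.5, p_2=27, m=42: x_1* = 0.75·42/4.5 = 7.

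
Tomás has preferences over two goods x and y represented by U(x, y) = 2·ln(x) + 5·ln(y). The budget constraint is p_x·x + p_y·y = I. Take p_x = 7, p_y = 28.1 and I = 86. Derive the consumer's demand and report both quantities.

MU_x/MU_y = (2·y)/(5·x); tangency sets this equal to p_x/p_y.
Rearranging, p_y·y = (5/2)·p_x·x. Substituting into the budget gives p_x·x·(1 + (5/2)) = I.
Demand: x*(p_x,p_y,I) = 2/7·I/p_x and y* = 5/7·I/p_y.
At p_x=7, p_y=28.1, I=86: x* = 2/7·86/7 = 3.5102, y* = 2.1861.

x* = 3.5102, y* = 2.1861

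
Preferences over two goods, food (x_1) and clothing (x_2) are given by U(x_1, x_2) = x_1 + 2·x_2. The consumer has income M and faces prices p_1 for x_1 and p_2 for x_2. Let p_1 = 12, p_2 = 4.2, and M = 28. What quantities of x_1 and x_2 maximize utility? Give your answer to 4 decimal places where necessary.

x_1* = 0, x_2* = 6.6667

Perfect substitutes: compare marginal utility per dollar. 1/p_1 vs 2/p_2 → 0.0833 vs 0.4762.
x_2 gives more utility per dollar, so spend all income on x_2: x_2* = M/p_2, x_1* = 0.
Numerically: x_1* = 0, x_2* = 6.6667.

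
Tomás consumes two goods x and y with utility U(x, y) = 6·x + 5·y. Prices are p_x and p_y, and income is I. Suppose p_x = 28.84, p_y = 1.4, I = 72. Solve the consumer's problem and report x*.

Linear utility — the consumer picks whichever good has higher MU/price: 6/28.84 = 0.208 vs 5/1.4 = 3.5714.
y gives more utility per dollar, so spend all income on y: y* = I/p_y, x* = 0.
Numerically: x* = 0, y* = 51.4286.

x* = 0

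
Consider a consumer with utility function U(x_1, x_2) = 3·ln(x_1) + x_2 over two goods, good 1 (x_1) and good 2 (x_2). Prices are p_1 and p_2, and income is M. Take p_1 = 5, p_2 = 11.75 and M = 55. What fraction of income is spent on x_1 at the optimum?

MU_x_1 = 3/x_1, MU_x_2 = 1. Tangency: 3/x_1 = p_1/p_2.
So x_1*(p_1,p_2) = 3·p_2/p_1, independent of income; and x_2* = (M − 3·p_2)/p_2.
At the given prices: x_1* = 3·11.75/5 = 7.05, and x_2* = 1.6809.
Expenditure on x_1: 5·7.05 = 35.25; share = 0.6409.

share on x_1 = 0.6409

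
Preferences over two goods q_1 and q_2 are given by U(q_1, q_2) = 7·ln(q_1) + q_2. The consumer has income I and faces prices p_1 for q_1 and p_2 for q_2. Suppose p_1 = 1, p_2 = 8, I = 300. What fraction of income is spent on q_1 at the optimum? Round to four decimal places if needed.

So q_1*(p_1,p_2) = 7·p_2/p_1, independent of income; and q_2* = (I − 7·p_2)/p_2.
At the given prices: q_1* = 7·8/1 = 56, and q_2* = 30.5.
Expenditure on q_1: 1·56 = 56; share = 0.1867.

share on q_1 = 0.1867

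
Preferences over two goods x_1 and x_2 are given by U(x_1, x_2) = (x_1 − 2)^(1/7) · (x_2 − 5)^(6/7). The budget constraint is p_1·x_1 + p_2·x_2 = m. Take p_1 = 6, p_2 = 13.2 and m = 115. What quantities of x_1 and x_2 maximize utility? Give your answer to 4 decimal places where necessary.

MRS = (1/6)·(x_2−5)/(x_1−2). Tangency with p_1/p_2 gives x_2−5 = 6·(p_1/p_2)·(x_1−2).
After buying the subsistence bundle (2, 5), a share 1/7 of the remaining income goes to x_1: x_1* = 2 + 1/7·(m − 2p_1 − 5p_2)/p_1.
Discretionary income = 115 − 2·6 − 5·13.2 = 37; x_1* = 2 + 1/7·37/6 = 2.881; x_2* = 5 + 6/7·37/13.2 = 7.4026.

x_1* = 2.881, x_2* = 7.4026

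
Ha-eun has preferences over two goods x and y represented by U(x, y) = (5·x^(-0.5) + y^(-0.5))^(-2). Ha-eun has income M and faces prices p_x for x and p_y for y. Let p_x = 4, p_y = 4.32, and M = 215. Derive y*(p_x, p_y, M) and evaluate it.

y* = 12.927

Substitute y = (y/x)·x into the budget: x* = M/(p_x + p_y·(y/x)).
Numerically y/x = 0.324891, so x* = 215/(4 + 4.32·0.324891) = 39.7888 and y* = 0.324891·39.7888 = 12.927.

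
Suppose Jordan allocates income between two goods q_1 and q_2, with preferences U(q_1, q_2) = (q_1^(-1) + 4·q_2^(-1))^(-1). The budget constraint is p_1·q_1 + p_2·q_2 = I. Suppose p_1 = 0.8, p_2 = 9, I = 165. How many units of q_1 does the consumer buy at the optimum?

q_1* = 26.7572

MRS = MU_q_1/MU_q_2 = (1/4)·(q_2/q_1)^(2). Set equal to p_1/p_2.
Hence q_2/q_1 = (4·p_1/p_2)^(1/(2)), i.e. raised to the 0.5 power.
Substitute q_2 = (q_2/q_1)·q_1 into the budget: q_1* = I/(p_1 + p_2·(q_2/q_1)).
Numerically q_2/q_1 = 0.596285, so q_1* = 165/(0.8 + 9·0.596285) = 26.7572.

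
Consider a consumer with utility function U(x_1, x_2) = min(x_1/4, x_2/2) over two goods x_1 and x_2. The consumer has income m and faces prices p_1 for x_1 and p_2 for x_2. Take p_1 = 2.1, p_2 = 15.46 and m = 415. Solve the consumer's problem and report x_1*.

Leontief preferences: the optimum is at the kink where x_1/4 = x_2/2, i.e. x_2 = (1/2)·x_1.
Budget: p_1·x_1 + p_2·(1/2)·x_1 = m, so (4·p_1 + 2·p_2)·x_1 = 4·m.
Demand: x_1*(p_1,p_2,m) = 4·m/(4·p_1 + 2·p_2), x_2* = 2·m/(4·p_1 + 2·p_2).
Here 4·2.1 + 2·15.46 = 39.32, giving x_1* = 42.2177.

x_1* = 42.2177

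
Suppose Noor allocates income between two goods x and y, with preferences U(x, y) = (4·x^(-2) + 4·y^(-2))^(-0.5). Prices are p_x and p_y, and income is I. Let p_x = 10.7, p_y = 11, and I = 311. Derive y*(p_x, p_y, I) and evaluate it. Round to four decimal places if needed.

Substitute y = (y/x)·x into the budget: x* = I/(p_x + p_y·(y/x)).
Numerically y/x = 0.990825, so x* = 311/(10.7 + 11·0.990825) = 14.3988 and y* = 0.990825·14.3988 = 14.2667.

y* = 14.2667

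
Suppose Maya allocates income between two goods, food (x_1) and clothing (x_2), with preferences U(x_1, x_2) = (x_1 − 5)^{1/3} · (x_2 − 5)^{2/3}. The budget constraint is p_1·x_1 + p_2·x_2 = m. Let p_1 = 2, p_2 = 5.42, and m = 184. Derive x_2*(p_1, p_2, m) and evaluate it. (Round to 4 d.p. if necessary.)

x_2* = 23.0689

Let x_1' = x_1−5, x_2' = x_2−5. MRS = (1/2)·x_2'/x_1' = p_1/p_2.
Substituting into the budget: x_1* = 5 + 1/3·(m − 5·p_1 − 5·p_2)/p_1, and x_2* = 5 + 2/3·(…)/p_2.
Discretionary income = 184 − 5·2 − 5·5.42 = 146.9; x_2* = 5 + 2/3·146.9/5.42 = 23.0689.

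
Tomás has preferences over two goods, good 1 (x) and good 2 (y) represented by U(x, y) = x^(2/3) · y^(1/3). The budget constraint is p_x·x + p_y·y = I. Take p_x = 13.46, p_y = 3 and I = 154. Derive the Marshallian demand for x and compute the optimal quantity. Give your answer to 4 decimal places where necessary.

MU_x/MU_y = (2/3·y)/(1/3·x); tangency sets this equal to p_x/p_y.
Rearranging, p_y·y = (1/2)·p_x·x. Substituting into the budget gives p_x·x·(1 + (1/2)) = I.
Demand: x*(p_x,p_y,I) = 2/3·I/p_x and y* = 1/3·I/p_y.
At p_x=13.46, p_y=3, I=154: x* = 2/3·154/13.46 = 7.6275.

x* = 7.6275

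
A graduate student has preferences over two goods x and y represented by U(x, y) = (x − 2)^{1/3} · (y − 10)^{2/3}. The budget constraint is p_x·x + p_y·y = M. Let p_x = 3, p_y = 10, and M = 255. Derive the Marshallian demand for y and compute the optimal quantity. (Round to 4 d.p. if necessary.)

y* = 19.9333

Let x' = x−2, y' = y−10. MRS = (1/2)·y'/x' = p_x/p_y.
After buying the subsistence bundle (2, 10), a share 1/3 of the remaining income goes to x: x* = 2 + 1/3·(M − 2p_x − 10p_y)/p_x.
Discretionary income = 255 − 2·3 − 10·10 = 149; y* = 10 + 2/3·149/10 = 19.9333.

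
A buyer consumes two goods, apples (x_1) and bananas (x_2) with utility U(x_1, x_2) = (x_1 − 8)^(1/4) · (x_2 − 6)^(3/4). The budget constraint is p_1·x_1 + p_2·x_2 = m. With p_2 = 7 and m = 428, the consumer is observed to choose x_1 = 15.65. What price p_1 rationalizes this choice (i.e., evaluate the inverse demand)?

p_1 = 10

MRS = (1/3)·(x_2−6)/(x_1−8). Tangency with p_1/p_2 gives x_2−6 = 3·(p_1/p_2)·(x_1−8).
After buying the subsistence bundle (8, 6), a share 0.25 of the remaining income goes to x_1: x_1* = 8 + 0.25·(m − 8p_1 − 6p_2)/p_1.
Set x_1* = 15.65 in the demand function and solve for p_1: p_1 = 10.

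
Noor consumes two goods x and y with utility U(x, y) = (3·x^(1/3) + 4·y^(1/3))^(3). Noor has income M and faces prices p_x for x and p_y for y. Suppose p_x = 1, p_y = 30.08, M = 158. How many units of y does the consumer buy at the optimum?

y* = 1.1513

Substitute y = (y/x)·x into the budget: x* = M/(p_x + p_y·(y/x)).
Numerically y/x = 0.009332, so x* = 158/(1 + 30.08·0.009332) = 123.3684 and y* = 0.009332·123.3684 = 1.1513.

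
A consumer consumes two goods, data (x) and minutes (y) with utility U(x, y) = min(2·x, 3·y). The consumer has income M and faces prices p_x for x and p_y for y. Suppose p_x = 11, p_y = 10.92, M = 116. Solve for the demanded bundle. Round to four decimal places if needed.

Leontief preferences: the optimum is at the kink where x/3 = y/2, i.e. y = (2/3)·x.
Budget: p_x·x + p_y·(2/3)·x = M, so (3·p_x + 2·p_y)·x = 3·M.
Demand: x*(p_x,p_y,M) = 3·M/(3·p_x + 2·p_y), y* = 2·M/(3·p_x + 2·p_y).
Here 3·11 + 2·10.92 = 54.84, giving x* = 6.3457 and y* = 4.2305.

x* = 6.3457, y* = 4.2305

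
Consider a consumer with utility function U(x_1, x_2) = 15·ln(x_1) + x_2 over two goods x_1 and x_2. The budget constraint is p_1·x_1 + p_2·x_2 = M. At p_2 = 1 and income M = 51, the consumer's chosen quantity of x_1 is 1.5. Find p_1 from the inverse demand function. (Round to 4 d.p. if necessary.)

Set MRS = p_1/p_2: (15/x_1)/1 = p_1/p_2.
So x_1*(p_1,p_2) = 15·p_2/p_1, independent of income; and x_2* = (M − 15·p_2)/p_2.
Set x_1* = 1.5 in the demand function and solve for p_1: p_1 = 10.

p_1 = 10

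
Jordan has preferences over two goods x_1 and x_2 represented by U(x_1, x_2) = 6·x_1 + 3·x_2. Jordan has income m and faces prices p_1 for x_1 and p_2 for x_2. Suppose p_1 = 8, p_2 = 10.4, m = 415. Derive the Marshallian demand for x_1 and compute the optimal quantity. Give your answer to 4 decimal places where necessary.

Numerically: x_1* = 51.875, x_2* = 0.

x_1* = 51.875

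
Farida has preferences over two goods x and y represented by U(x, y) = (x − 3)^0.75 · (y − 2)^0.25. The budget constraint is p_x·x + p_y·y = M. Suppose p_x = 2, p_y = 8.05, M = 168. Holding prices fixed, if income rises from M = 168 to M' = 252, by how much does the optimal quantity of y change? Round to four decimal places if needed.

Δy* = 2.6087

This is Cobb-Douglas in (x−3, y−2): tangency gives 0.75·p_y·(y−2) = 0.25·p_x·(x−3).
After buying the subsistence bundle (3, 2), a share 0.75 of the remaining income goes to x: x* = 3 + 0.75·(M − 3p_x − 2p_y)/p_x.
Discretionary income = 168 − 3·2 − 2·8.05 = 145.9; y* = 2 + 0.25·145.9/8.05 = 6.5311.
At M' = 252: y* = 9.1398. Change: 9.1398 − 6.5311 = 2.6087.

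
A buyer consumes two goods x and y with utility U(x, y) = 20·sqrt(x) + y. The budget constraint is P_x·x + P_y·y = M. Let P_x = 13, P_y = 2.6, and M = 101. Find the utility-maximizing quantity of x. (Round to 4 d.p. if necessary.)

x* = 4

MU_x = 10/√x, MU_y = 1. Tangency: 10/√x = P_x/P_y.
Solve: √x = 10·P_y/P_x, so x*(P_x,P_y) = (10·P_y/P_x)², and y* = (M − P_x·x*)/P_y.
Plugging in: x* = (10·2.6/13)² = 4.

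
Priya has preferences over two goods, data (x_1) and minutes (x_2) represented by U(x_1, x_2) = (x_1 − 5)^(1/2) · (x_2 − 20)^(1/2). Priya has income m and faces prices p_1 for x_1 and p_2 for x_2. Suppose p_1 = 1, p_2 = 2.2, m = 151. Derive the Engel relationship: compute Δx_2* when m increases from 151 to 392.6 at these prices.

Δx_2* = 54.9091

MRS = (x_2−20)/(x_1−5). Tangency with p_1/p_2 gives x_2−20 = (p_1/p_2)·(x_1−5).
Substituting into the budget: x_1* = 5 + 0.5·(m − 5·p_1 − 20·p_2)/p_1, and x_2* = 20 + 0.5·(…)/p_2.
Discretionary income = 151 − 5·1 − 20·2.2 = 102; x_2* = 20 + 0.5·102/2.2 = 43.1818.
At m' = 392.6: x_2* = 98.0909. Change: 98.0909 − 43.1818 = 54.9091.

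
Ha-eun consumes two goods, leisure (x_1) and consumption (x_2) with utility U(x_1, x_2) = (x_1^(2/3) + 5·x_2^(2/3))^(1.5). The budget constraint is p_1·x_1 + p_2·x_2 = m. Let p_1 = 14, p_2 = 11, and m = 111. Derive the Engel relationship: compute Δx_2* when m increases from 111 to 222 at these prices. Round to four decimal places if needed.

From the CES first-order condition, (1/5)·(x_2/x_1)^(1/3) = p_1/p_2.
Hence x_2/x_1 = (5·p_1/p_2)^(1/(1/3)), i.e. raised to the 3 power.
With the ratio pinned down, the budget gives x_1* = m/(p_1 + p_2·(x_2/x_1)) and x_2* = (x_2/x_1)·x_1*.
Numerically x_2/x_1 = 257.700977, so x_1* = 111/(14 + 11·257.700977) = 0.039 and x_2* = 257.700977·0.039 = 10.0413.
At m' = 222: x_2* = 20.0826. Change: 20.0826 − 10.0413 = 10.0413.

Δx_2* = 10.0413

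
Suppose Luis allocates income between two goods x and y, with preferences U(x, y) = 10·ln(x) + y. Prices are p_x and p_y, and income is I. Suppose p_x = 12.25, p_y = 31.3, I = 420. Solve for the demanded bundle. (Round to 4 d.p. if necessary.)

So x*(p_x,p_y) = 10·p_y/p_x, independent of income; and y* = (I − 10·p_y)/p_y.
At the given prices: x* = 10·31.3/12.25 = 25.551, and y* = 3.4185.

x* = 25.551, y* = 3.4185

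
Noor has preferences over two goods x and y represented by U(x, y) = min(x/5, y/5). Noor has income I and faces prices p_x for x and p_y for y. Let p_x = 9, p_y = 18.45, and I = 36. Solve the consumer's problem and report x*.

x* = 1.3115

Demand: x*(p_x,p_y,I) = 5·I/(5·p_x + 5·p_y), y* = 5·I/(5·p_x + 5·p_y).
Here 5·9 + 5·18.45 = 137.25, giving x* = 1.3115.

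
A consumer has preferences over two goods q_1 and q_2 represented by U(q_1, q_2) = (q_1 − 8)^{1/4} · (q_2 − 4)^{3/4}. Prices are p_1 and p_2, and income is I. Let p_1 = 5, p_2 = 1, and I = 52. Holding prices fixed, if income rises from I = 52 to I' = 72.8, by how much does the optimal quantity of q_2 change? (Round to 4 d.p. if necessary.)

Δq_2* = 15.6

Let q_1' = q_1−8, q_2' = q_2−4. MRS = (1/3)·q_2'/q_1' = p_1/p_2.
Substituting into the budget: q_1* = 8 + 0.25·(I − 8·p_1 − 4·p_2)/p_1, and q_2* = 4 + 0.75·(…)/p_2.
Discretionary income = 52 − 8·5 − 4·1 = 8; q_2* = 4 + 0.75·8/1 = 10.
At I' = 72.8: q_2* = 25.6. Change: 25.6 − 10 = 15.6.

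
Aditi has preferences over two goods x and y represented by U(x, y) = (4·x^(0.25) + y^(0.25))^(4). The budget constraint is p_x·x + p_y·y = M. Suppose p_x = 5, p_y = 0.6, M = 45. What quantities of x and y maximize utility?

x* = 6.8218, y* = 18.1515

MRS = MU_x/MU_y = 4·(y/x)^(0.75). Set equal to p_x/p_y.
Hence y/x = ((1/4)·p_x/p_y)^(1/(0.75)), i.e. raised to the 4/3 power.
With the ratio pinned down, the budget gives x* = M/(p_x + p_y·(y/x)) and y* = (y/x)·x*.
Numerically y/x = 2.660797, so x* = 45/(5 + 0.6·2.660797) = 6.8218 and y* = 2.660797·6.8218 = 18.1515.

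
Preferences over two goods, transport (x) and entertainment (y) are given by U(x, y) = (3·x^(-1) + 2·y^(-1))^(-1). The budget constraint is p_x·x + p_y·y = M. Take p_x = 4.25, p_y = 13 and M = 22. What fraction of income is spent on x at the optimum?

From the CES first-order condition, (3/2)·(y/x)^(2) = p_x/p_y.
Solve for the ratio: y/x = [(2/3)·p_x/p_y]^(0.5).
With the ratio pinned down, the budget gives x* = M/(p_x + p_y·(y/x)) and y* = (y/x)·x*.
Numerically y/x = 0.46685, so x* = 22/(4.25 + 13·0.46685) = 2.132 and y* = 0.46685·2.132 = 0.9953.
Expenditure on x: 4.25·2.132 = 9.0609; share = 0.4119.

share on x = 0.4119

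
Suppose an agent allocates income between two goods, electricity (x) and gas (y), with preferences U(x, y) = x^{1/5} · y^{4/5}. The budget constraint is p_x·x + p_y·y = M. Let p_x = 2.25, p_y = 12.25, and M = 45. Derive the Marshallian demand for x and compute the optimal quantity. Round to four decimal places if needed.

MU_x/MU_y = (0.2·y)/(0.8·x); tangency sets this equal to p_x/p_y.
So 0.2·p_y·y = 0.8·p_x·x; combined with the budget, a share 0.2 of income goes to x.
Demand: x*(p_x,p_y,M) = 0.2·M/p_x and y* = 0.8·M/p_y.
At p_x=2.25, p_y=12.25, M=45: x* = 0.2·45/2.25 = 4.

x* = 4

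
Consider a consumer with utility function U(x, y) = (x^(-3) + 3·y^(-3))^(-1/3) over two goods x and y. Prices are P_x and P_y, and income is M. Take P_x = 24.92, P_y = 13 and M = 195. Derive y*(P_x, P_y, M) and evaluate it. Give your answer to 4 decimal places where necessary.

y* = 6.7028

MU_x ∝ x^(-4), MU_y ∝ 3·y^(-4), so MRS = (1/3)·(y/x)^(4) = P_x/P_y.
Hence y/x = (3·P_x/P_y)^(1/(4)), i.e. raised to the 0.25 power.
Substitute y = (y/x)·x into the budget: x* = M/(P_x + P_y·(y/x)).
Numerically y/x = 1.548572, so x* = 195/(24.92 + 13·1.548572) = 4.3284 and y* = 1.548572·4.3284 = 6.7028.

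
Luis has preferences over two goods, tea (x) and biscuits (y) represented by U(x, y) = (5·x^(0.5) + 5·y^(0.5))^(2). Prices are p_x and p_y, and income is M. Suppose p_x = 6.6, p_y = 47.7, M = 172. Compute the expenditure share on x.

share on x = 0.8785

MU_x ∝ 5·x^(-0.5), MU_y ∝ 5·y^(-0.5), so MRS = (y/x)^(0.5) = p_x/p_y.
Solve for the ratio: y/x = [p_x/p_y]^(2).
With the ratio pinned down, the budget gives x* = M/(p_x + p_y·(y/x)) and y* = (y/x)·x*.
Numerically y/x = 0.019145, so x* = 172/(6.6 + 47.7·0.019145) = 22.893 and y* = 0.019145·22.893 = 0.4383.
Expenditure on x: 6.6·22.893 = 151.0939; share = 0.8785.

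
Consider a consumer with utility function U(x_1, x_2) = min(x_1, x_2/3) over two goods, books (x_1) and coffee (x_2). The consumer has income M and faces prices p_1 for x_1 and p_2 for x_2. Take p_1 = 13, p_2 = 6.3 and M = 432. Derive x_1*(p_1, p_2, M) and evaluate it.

x_1* = 13.5423

With perfect complements, no substitution: consume in ratio x_1:x_2 = 1:3.
Budget: p_1·x_1 + p_2·3·x_1 = M, so (p_1 + 3·p_2)·x_1 = M.
Demand: x_1*(p_1,p_2,M) = M/(p_1 + 3·p_2), x_2* = 3·M/(p_1 + 3·p_2).
Here 13 + 3·6.3 = 31.9, giving x_1* = 13.5423.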